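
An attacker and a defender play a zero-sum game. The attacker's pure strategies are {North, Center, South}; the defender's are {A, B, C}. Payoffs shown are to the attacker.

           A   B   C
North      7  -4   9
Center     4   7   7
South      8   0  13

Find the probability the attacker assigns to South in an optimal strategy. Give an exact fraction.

Row minima: North → -4, Center → 4, South → 0; maximin = 4.
Column maxima: A → 8, B → 7, C → 13; minimax = 7.
4 ≠ 7, so there is no saddle point; optimal play is mixed.
North is strictly dominated by South, so the attacker never plays it.
C is strictly dominated by A (it gives the attacker strictly more in every row), so the defender never plays it.
On the remaining 2×2 (Center, South vs A, B):
Let the attacker play Center with probability p. Expected payoff against A: 4p + 8(1−p) = −4p + 8; against B: 7p + 0(1−p) = 7p.
Setting these equal: −4p + 8 = 7p ⇒ −11p = -8 ⇒ p = 8/11, and the value is (-4)·(8/11) + 8 = 56/11.
For the defender: with q = P(A), equating Center's and South's payoffs gives −3q + 7 = 8q ⇒ q = 7/11.

3/11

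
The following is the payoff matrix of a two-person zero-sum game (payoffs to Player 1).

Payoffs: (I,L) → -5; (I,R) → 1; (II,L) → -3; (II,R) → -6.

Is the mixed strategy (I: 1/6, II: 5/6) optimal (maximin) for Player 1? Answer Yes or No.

No

Against L this mix gives (1/6)·(-5) + (5/6)·(-3) = -10/3.
Against R this mix gives (1/6)·1 + (5/6)·(-6) = -29/6.
Player 2 will play R, holding Player 1 to -29/6. Shifting weight toward the row that does better against R would raise this floor (the equalizing mix achieves -11/3 against both R and L), so the proposed strategy is not optimal.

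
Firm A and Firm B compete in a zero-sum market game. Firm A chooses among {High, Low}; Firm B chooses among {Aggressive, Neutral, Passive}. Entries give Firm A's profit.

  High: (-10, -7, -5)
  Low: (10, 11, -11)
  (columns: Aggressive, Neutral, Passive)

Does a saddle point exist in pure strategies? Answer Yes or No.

No

Row minima: High → -10, Low → -11; maximin = -10.
Column maxima: Aggressive → 10, Neutral → 11, Passive → -5; minimax = -5.
-10 ≠ -5, so no pure-strategy equilibrium exists.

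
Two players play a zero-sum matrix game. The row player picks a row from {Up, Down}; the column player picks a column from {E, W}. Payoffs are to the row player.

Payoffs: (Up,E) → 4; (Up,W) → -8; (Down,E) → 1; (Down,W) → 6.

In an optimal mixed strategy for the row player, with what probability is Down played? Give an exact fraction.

12/17

Row minima: Up → -8, Down → 1; maximin = 1.
Column maxima: E → 4, W → 6; minimax = 4.
1 ≠ 4, so there is no saddle point; optimal play is mixed.
Let the row player play Up with probability p. Expected payoff against E: 4p + 1(1−p) = 3p + 1; against W: (-8)p + 6(1−p) = −14p + 6.
Setting these equal: 3p + 1 = −14p + 6 ⇒ 17p = 5 ⇒ p = 5/17, and the value is (3)·(5/17) + 1 = 32/17.
For the column player: with q = P(E), equating Up's and Down's payoffs gives 12q − 8 = −5q + 6 ⇒ q = 14/17.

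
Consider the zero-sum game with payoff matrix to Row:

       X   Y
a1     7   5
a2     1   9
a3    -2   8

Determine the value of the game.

29/5

Row minima: a1 → 5, a2 → 1, a3 → -2; maximin = 5.
Column maxima: X → 7, Y → 9; minimax = 7.
5 ≠ 7, so there is no saddle point; optimal play is mixed.
a3 is strictly dominated by a2, so Row never plays it.
On the remaining 2×2 (a1, a2 vs X, Y):
Let Row play a1 with probability p. Expected payoff against X: 7p + 1(1−p) = 6p + 1; against Y: 5p + 9(1−p) = −4p + 9.
Setting these equal: 6p + 1 = −4p + 9 ⇒ 10p = 8 ⇒ p = 4/5, and the value is (6)·(4/5) + 1 = 29/5.
For Column: with q = P(X), equating a1's and a2's payoffs gives 2q + 5 = −8q + 9 ⇒ q = 2/5.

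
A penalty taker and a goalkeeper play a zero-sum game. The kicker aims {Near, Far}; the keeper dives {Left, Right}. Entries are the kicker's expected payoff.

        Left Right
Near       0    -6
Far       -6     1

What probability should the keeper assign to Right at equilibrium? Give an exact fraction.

Row minima: Near → -6, Far → -6; maximin = -6.
Column maxima: Left → 0, Right → 1; minimax = 0.
-6 ≠ 0, so there is no saddle point; optimal play is mixed.
Let the kicker play Near with probability p. Expected payoff against Left: 0p + (-6)(1−p) = 6p − 6; against Right: (-6)p + 1(1−p) = −7p + 1.
Setting these equal: 6p − 6 = −7p + 1 ⇒ 13p = 7 ⇒ p = 7/13, and the value is (6)·(7/13) − 6 = -36/13.
For the keeper: with q = P(Left), equating Near's and Far's payoffs gives 6q − 6 = −7q + 1 ⇒ q = 7/13.

6/13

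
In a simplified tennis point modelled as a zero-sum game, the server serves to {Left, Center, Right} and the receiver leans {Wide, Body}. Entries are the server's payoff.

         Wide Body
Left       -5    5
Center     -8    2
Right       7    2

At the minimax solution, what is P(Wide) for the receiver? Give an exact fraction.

Row minima: Left → -5, Center → -8, Right → 2; maximin = 2.
Column maxima: Wide → 7, Body → 5; minimax = 5.
2 ≠ 5, so there is no saddle point; optimal play is mixed.
Center is strictly dominated by Left, so the server never plays it.
On the remaining 2×2 (Left, Right vs Wide, Body):
Let the server play Left with probability p. Expected payoff against Wide: (-5)p + 7(1−p) = −12p + 7; against Body: 5p + 2(1−p) = 3p + 2.
Setting these equal: −12p + 7 = 3p + 2 ⇒ −15p = -5 ⇒ p = 1/3, and the value is (-12)·(1/3) + 7 = 3.
For the receiver: with q = P(Wide), equating Left's and Right's payoffs gives −10q + 5 = 5q + 2 ⇒ q = 1/5.

1/5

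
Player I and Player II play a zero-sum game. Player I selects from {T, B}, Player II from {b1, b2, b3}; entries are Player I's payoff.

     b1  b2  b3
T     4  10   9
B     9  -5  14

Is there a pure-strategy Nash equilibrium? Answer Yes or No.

Row minima: T → 4, B → -5; maximin = 4.
Column maxima: b1 → 9, b2 → 10, b3 → 14; minimax = 9.
4 ≠ 9, so no pure-strategy equilibrium exists.

No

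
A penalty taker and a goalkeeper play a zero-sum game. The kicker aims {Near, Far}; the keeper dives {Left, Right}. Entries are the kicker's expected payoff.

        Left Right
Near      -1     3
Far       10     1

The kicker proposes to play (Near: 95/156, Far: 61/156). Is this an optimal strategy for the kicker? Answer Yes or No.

Against Left this mix gives (95/156)·(-1) + (61/156)·10 = 515/156.
Against Right this mix gives (95/156)·3 + (61/156)·1 = 173/78.
The keeper will play Right, holding the kicker to 173/78. Shifting weight toward the row that does better against Right would raise this floor (the equalizing mix achieves 31/13 against both Right and Left), so the proposed strategy is not optimal.

No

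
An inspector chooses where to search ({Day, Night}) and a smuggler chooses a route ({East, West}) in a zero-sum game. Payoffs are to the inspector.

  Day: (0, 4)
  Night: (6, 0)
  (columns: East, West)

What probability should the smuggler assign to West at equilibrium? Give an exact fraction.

Row minima: Day → 0, Night → 0; maximin = 0.
Column maxima: East → 6, West → 4; minimax = 4.
0 ≠ 4, so there is no saddle point; optimal play is mixed.
Let the inspector play Day with probability p. Expected payoff against East: 0p + 6(1−p) = −6p + 6; against West: 4p + 0(1−p) = 4p.
Setting these equal: −6p + 6 = 4p ⇒ −10p = -6 ⇒ p = 3/5, and the value is (-6)·(3/5) + 6 = 12/5.
For the smuggler: with q = P(East), equating Day's and Night's payoffs gives −4q + 4 = 6q ⇒ q = 2/5.

3/5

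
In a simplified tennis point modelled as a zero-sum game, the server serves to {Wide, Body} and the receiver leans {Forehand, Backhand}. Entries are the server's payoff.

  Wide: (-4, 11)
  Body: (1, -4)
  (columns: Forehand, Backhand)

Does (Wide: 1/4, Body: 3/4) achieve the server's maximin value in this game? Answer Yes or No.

Against Forehand this mix gives (1/4)·(-4) + (3/4)·1 = -1/4.
Against Backhand this mix gives (1/4)·11 + (3/4)·(-4) = -1/4.
All of the receiver's active replies (Forehand, Backhand) yield -1/4, and no column does worse for the server. The mix makes the receiver indifferent and guarantees -1/4, so it is optimal.

Yes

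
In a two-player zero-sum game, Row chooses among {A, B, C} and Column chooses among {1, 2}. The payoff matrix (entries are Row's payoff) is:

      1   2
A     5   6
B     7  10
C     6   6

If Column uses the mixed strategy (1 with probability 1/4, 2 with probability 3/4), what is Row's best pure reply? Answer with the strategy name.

B

Expected payoff of A: (1/4)·5 + (3/4)·6 = 23/4.
Expected payoff of B: (1/4)·7 + (3/4)·10 = 37/4.
Expected payoff of C: (1/4)·6 + (3/4)·6 = 6.
The largest is 37/4, so Row's best response is B.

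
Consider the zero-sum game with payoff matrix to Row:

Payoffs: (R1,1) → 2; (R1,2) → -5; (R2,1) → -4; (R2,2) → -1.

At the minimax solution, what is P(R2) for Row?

7/10

Row minima: R1 → -5, R2 → -4; maximin = -4.
Column maxima: 1 → 2, 2 → -1; minimax = -1.
-4 ≠ -1, so there is no saddle point; optimal play is mixed.
Let Row play R1 with probability p. Expected payoff against 1: 2p + (-4)(1−p) = 6p − 4; against 2: (-5)p + (-1)(1−p) = −4p − 1.
Setting these equal: 6p − 4 = −4p − 1 ⇒ 10p = 3 ⇒ p = 3/10, and the value is (6)·(3/10) − 4 = -11/5.
For Column: with q = P(1), equating R1's and R2's payoffs gives 7q − 5 = −3q − 1 ⇒ q = 2/5.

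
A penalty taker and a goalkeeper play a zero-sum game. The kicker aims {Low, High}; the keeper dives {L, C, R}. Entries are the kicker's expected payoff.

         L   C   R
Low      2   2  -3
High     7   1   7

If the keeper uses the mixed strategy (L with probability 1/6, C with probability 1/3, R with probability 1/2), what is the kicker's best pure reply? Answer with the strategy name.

High

Expected payoff of Low: (1/6)·2 + (1/3)·2 + (1/2)·(-3) = -1/2.
Expected payoff of High: (1/6)·7 + (1/3)·1 + (1/2)·7 = 5.
The largest is 5, so the kicker's best response is High.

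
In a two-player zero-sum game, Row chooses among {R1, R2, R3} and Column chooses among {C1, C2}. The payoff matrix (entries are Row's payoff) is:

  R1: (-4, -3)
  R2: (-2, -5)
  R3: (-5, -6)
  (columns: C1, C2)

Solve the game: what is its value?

-7/2

Row minima: R1 → -4, R2 → -5, R3 → -6; maximin = -4.
Column maxima: C1 → -2, C2 → -3; minimax = -3.
-4 ≠ -3, so there is no saddle point; optimal play is mixed.
R3 is strictly dominated by R1, so Row never plays it.
On the remaining 2×2 (R1, R2 vs C1, C2):
Let Row play R1 with probability p. Expected payoff against C1: (-4)p + (-2)(1−p) = −2p − 2; against C2: (-3)p + (-5)(1−p) = 2p − 5.
Setting these equal: −2p − 2 = 2p − 5 ⇒ −4p = -3 ⇒ p = 3/4, and the value is (-2)·(3/4) − 2 = -7/2.
For Column: with q = P(C1), equating R1's and R2's payoffs gives −q − 3 = 3q − 5 ⇒ q = 1/2.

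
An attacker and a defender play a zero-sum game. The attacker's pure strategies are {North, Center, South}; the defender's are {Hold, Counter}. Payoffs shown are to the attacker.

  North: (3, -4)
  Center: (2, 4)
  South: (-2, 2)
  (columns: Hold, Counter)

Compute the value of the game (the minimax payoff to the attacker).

20/9

Row minima: North → -4, Center → 2, South → -2; maximin = 2.
Column maxima: Hold → 3, Counter → 4; minimax = 3.
2 ≠ 3, so there is no saddle point; optimal play is mixed.
South is strictly dominated by Center, so the attacker never plays it.
On the remaining 2×2 (North, Center vs Hold, Counter):
Let the attacker play North with probability p. Expected payoff against Hold: 3p + 2(1−p) = p + 2; against Counter: (-4)p + 4(1−p) = −8p + 4.
Setting these equal: p + 2 = −8p + 4 ⇒ 9p = 2 ⇒ p = 2/9, and the value is (1)·(2/9) + 2 = 20/9.
For the defender: with q = P(Hold), equating North's and Center's payoffs gives 7q − 4 = −2q + 4 ⇒ q = 8/9.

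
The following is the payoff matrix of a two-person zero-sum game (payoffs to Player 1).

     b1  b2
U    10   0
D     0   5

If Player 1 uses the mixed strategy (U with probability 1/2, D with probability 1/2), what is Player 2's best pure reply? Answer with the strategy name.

b2

If Player 2 plays b1, Player 1's expected payoff is (1/2)·10 + (1/2)·0 = 5.
If Player 2 plays b2, Player 1's expected payoff is (1/2)·0 + (1/2)·5 = 5/2.
Player 2 minimizes Player 1's payoff; the smallest is 5/2, so the best response is b2.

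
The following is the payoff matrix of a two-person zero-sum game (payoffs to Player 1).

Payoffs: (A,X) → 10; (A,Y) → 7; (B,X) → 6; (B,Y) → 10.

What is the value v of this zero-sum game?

58/7

Row minima: A → 7, B → 6; maximin = 7.
Column maxima: X → 10, Y → 10; minimax = 10.
7 ≠ 10, so there is no saddle point; optimal play is mixed.
Let Player 1 play A with probability p. Expected payoff against X: 10p + 6(1−p) = 4p + 6; against Y: 7p + 10(1−p) = −3p + 10.
Setting these equal: 4p + 6 = −3p + 10 ⇒ 7p = 4 ⇒ p = 4/7, and the value is (4)·(4/7) + 6 = 58/7.
For Player 2: with q = P(X), equating A's and B's payoffs gives 3q + 7 = −4q + 10 ⇒ q = 3/7.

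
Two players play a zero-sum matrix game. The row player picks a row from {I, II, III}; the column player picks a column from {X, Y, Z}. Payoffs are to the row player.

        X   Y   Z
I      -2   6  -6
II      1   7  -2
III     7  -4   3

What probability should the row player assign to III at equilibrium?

Row minima: I → -6, II → -2, III → -4; maximin = -2.
Column maxima: X → 7, Y → 7, Z → 3; minimax = 3.
-2 ≠ 3, so there is no saddle point; optimal play is mixed.
I is strictly dominated by II, so the row player never plays it.
X is strictly dominated by Z (it gives the row player strictly more in every row), so the column player never plays it.
On the remaining 2×2 (II, III vs Y, Z):
Let the row player play II with probability p. Expected payoff against Y: 7p + (-4)(1−p) = 11p − 4; against Z: (-2)p + 3(1−p) = −5p + 3.
Setting these equal: 11p − 4 = −5p + 3 ⇒ 16p = 7 ⇒ p = 7/16, and the value is (11)·(7/16) − 4 = 13/16.
For the column player: with q = P(Y), equating II's and III's payoffs gives 9q − 2 = −7q + 3 ⇒ q = 5/16.

9/16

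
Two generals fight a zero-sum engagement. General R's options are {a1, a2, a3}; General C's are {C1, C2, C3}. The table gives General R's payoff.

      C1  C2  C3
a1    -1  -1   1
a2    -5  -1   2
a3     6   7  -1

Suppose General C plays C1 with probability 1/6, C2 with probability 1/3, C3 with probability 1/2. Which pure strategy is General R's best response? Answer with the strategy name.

a3

Expected payoff of a1: (1/6)·(-1) + (1/3)·(-1) + (1/2)·1 = 0.
Expected payoff of a2: (1/6)·(-5) + (1/3)·(-1) + (1/2)·2 = -1/6.
Expected payoff of a3: (1/6)·6 + (1/3)·7 + (1/2)·(-1) = 17/6.
The largest is 17/6, so General R's best response is a3.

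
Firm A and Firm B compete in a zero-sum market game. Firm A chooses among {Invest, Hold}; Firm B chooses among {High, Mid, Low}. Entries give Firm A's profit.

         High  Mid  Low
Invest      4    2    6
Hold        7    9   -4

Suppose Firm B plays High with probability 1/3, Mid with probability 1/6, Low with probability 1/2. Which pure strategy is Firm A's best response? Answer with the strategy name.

Expected payoff of Invest: (1/3)·4 + (1/6)·2 + (1/2)·6 = 14/3.
Expected payoff of Hold: (1/3)·7 + (1/6)·9 + (1/2)·(-4) = 11/6.
The largest is 14/3, so Firm A's best response is Invest.

Invest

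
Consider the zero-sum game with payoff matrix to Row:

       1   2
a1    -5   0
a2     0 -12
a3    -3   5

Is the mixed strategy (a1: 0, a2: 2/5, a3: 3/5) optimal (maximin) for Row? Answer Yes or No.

Yes

Against 1 this mix gives (2/5)·0 + (3/5)·(-3) = -9/5.
Against 2 this mix gives (2/5)·(-12) + (3/5)·5 = -9/5.
All of Column's active replies (1, 2) yield -9/5, and no column does worse for Row. The mix makes Column indifferent and guarantees -9/5, so it is optimal.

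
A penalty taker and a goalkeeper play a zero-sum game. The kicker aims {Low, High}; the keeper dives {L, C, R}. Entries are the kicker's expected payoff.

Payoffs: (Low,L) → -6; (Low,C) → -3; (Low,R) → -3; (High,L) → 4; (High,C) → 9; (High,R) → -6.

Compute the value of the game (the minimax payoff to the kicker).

-48/13

Row minima: Low → -6, High → -6; maximin = -6.
Column maxima: L → 4, C → 9, R → -3; minimax = -3.
-6 ≠ -3, so there is no saddle point; optimal play is mixed.
C is strictly dominated by L (it gives the kicker strictly more in every row), so the keeper never plays it.
On the remaining 2×2 (Low, High vs L, R):
Let the kicker play Low with probability p. Expected payoff against L: (-6)p + 4(1−p) = −10p + 4; against R: (-3)p + (-6)(1−p) = 3p − 6.
Setting these equal: −10p + 4 = 3p − 6 ⇒ −13p = -10 ⇒ p = 10/13, and the value is (-10)·(10/13) + 4 = -48/13.
For the keeper: with q = P(L), equating Low's and High's payoffs gives −3q − 3 = 10q − 6 ⇒ q = 3/13.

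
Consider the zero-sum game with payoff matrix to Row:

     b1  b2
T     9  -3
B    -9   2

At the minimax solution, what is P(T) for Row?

11/23

Row minima: T → -3, B → -9; maximin = -3.
Column maxima: b1 → 9, b2 → 2; minimax = 2.
-3 ≠ 2, so there is no saddle point; optimal play is mixed.
Let Row play T with probability p. Expected payoff against b1: 9p + (-9)(1−p) = 18p − 9; against b2: (-3)p + 2(1−p) = −5p + 2.
Setting these equal: 18p − 9 = −5p + 2 ⇒ 23p = 11 ⇒ p = 11/23, and the value is (18)·(11/23) − 9 = -9/23.
For Column: with q = P(b1), equating T's and B's payoffs gives 12q − 3 = −11q + 2 ⇒ q = 5/23.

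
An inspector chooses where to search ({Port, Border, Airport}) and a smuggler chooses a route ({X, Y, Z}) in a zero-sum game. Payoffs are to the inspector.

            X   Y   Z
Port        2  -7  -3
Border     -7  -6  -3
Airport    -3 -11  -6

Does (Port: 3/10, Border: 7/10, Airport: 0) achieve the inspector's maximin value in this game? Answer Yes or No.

No

Against X this mix gives (3/10)·2 + (7/10)·(-7) = -43/10.
Against Y this mix gives (3/10)·(-7) + (7/10)·(-6) = -63/10.
Against Z this mix gives (3/10)·(-3) + (7/10)·(-3) = -3.
The smuggler will play Y, holding the inspector to -63/10. Shifting weight toward the row that does better against Y would raise this floor (the equalizing mix achieves -61/10 against both Y and X), so the proposed strategy is not optimal.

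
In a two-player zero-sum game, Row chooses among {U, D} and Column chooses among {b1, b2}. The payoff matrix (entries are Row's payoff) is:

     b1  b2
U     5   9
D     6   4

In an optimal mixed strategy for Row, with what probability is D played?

2/3

Row minima: U → 5, D → 4; maximin = 5.
Column maxima: b1 → 6, b2 → 9; minimax = 6.
5 ≠ 6, so there is no saddle point; optimal play is mixed.
Let Row play U with probability p. Expected payoff against b1: 5p + 6(1−p) = −p + 6; against b2: 9p + 4(1−p) = 5p + 4.
Setting these equal: −p + 6 = 5p + 4 ⇒ −6p = -2 ⇒ p = 1/3, and the value is (-1)·(1/3) + 6 = 17/3.
For Column: with q = P(b1), equating U's and D's payoffs gives −4q + 9 = 2q + 4 ⇒ q = 5/6.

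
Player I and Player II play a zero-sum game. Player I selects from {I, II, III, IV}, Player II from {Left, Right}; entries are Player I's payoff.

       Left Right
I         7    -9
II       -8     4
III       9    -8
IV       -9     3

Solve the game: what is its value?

-28/29

Row minima: I → -9, II → -8, III → -8, IV → -9; maximin = -8.
Column maxima: Left → 9, Right → 4; minimax = 4.
-8 ≠ 4, so there is no saddle point; optimal play is mixed.
I is strictly dominated by III, so Player I never plays it.
IV is strictly dominated by II, so Player I never plays it.
On the remaining 2×2 (II, III vs Left, Right):
Let Player I play II with probability p. Expected payoff against Left: (-8)p + 9(1−p) = −17p + 9; against Right: 4p + (-8)(1−p) = 12p − 8.
Setting these equal: −17p + 9 = 12p − 8 ⇒ −29p = -17 ⇒ p = 17/29, and the value is (-17)·(17/29) + 9 = -28/29.
For Player II: with q = P(Left), equating II's and III's payoffs gives −12q + 4 = 17q − 8 ⇒ q = 12/29.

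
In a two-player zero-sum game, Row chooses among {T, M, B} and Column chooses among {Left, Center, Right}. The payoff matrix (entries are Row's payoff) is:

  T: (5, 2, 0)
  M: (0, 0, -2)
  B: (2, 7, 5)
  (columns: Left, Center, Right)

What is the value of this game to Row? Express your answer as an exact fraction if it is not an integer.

25/8

Row minima: T → 0, M → -2, B → 2; maximin = 2.
Column maxima: Left → 5, Center → 7, Right → 5; minimax = 5.
2 ≠ 5, so there is no saddle point; optimal play is mixed.
M is strictly dominated by T, so Row never plays it.
Center is strictly dominated by Right (it gives Row strictly more in every row), so Column never plays it.
On the remaining 2×2 (T, B vs Left, Right):
Let Row play T with probability p. Expected payoff against Left: 5p + 2(1−p) = 3p + 2; against Right: 0p + 5(1−p) = −5p + 5.
Setting these equal: 3p + 2 = −5p + 5 ⇒ 8p = 3 ⇒ p = 3/8, and the value is (3)·(3/8) + 2 = 25/8.
For Column: with q = P(Left), equating T's and B's payoffs gives 5q = −3q + 5 ⇒ q = 5/8.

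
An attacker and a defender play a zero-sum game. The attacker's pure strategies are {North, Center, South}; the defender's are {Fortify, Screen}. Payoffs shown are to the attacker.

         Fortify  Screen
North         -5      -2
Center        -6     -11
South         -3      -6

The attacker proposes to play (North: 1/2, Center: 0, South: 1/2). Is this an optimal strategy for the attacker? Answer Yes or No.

Yes

Against Fortify this mix gives (1/2)·(-5) + (1/2)·(-3) = -4.
Against Screen this mix gives (1/2)·(-2) + (1/2)·(-6) = -4.
All of the defender's active replies (Fortify, Screen) yield -4, and no column does worse for the attacker. The mix makes the defender indifferent and guarantees -4, so it is optimal.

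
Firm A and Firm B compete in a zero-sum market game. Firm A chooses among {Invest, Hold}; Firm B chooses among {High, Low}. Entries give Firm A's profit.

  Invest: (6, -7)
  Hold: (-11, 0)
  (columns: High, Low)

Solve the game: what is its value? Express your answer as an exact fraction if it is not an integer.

Row minima: Invest → -7, Hold → -11; maximin = -7.
Column maxima: High → 6, Low → 0; minimax = 0.
-7 ≠ 0, so there is no saddle point; optimal play is mixed.
Let Firm A play Invest with probability p. Expected payoff against High: 6p + (-11)(1−p) = 17p − 11; against Low: (-7)p + 0(1−p) = −7p.
Setting these equal: 17p − 11 = −7p ⇒ 24p = 11 ⇒ p = 11/24, and the value is (17)·(11/24) − 11 = -77/24.
For Firm B: with q = P(High), equating Invest's and Hold's payoffs gives 13q − 7 = −11q ⇒ q = 7/24.

-77/24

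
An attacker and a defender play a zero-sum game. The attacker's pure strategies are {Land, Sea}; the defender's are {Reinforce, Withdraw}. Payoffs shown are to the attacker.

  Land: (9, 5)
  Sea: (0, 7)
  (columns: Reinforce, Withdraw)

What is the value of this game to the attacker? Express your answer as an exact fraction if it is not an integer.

63/11

Row minima: Land → 5, Sea → 0; maximin = 5.
Column maxima: Reinforce → 9, Withdraw → 7; minimax = 7.
5 ≠ 7, so there is no saddle point; optimal play is mixed.
Let the attacker play Land with probability p. Expected payoff against Reinforce: 9p + 0(1−p) = 9p; against Withdraw: 5p + 7(1−p) = −2p + 7.
Setting these equal: 9p = −2p + 7 ⇒ 11p = 7 ⇒ p = 7/11, and the value is (9)·(7/11) = 63/11.
For the defender: with q = P(Reinforce), equating Land's and Sea's payoffs gives 4q + 5 = −7q + 7 ⇒ q = 2/11.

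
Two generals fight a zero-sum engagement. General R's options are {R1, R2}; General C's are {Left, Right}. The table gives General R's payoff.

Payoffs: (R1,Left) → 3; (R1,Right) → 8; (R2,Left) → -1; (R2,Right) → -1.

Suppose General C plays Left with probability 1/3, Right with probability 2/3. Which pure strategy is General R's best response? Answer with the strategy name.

Expected payoff of R1: (1/3)·3 + (2/3)·8 = 19/3.
Expected payoff of R2: (1/3)·(-1) + (2/3)·(-1) = -1.
The largest is 19/3, so General R's best response is R1.

R1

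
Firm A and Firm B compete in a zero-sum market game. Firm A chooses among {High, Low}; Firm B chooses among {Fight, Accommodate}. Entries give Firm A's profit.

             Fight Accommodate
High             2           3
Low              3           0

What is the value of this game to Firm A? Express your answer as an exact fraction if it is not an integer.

Row minima: High → 2, Low → 0; maximin = 2.
Column maxima: Fight → 3, Accommodate → 3; minimax = 3.
2 ≠ 3, so there is no saddle point; optimal play is mixed.
Let Firm A play High with probability p. Expected payoff against Fight: 2p + 3(1−p) = −p + 3; against Accommodate: 3p + 0(1−p) = 3p.
Setting these equal: −p + 3 = 3p ⇒ −4p = -3 ⇒ p = 3/4, and the value is (-1)·(3/4) + 3 = 9/4.
For Firm B: with q = P(Fight), equating High's and Low's payoffs gives −q + 3 = 3q ⇒ q = 3/4.

9/4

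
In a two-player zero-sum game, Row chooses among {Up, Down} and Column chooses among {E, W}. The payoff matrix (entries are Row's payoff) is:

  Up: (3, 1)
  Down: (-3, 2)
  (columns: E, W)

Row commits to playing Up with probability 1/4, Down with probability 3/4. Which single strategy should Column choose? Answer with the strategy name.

E

If Column plays E, Row's expected payoff is (1/4)·3 + (3/4)·(-3) = -3/2.
If Column plays W, Row's expected payoff is (1/4)·1 + (3/4)·2 = 7/4.
Column minimizes Row's payoff; the smallest is -3/2, so the best response is E.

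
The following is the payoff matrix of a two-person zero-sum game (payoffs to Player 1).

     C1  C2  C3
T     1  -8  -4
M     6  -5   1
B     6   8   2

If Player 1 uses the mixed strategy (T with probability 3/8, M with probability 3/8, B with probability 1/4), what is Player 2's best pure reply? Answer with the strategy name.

If Player 2 plays C1, Player 1's expected payoff is (3/8)·1 + (3/8)·6 + (1/4)·6 = 33/8.
If Player 2 plays C2, Player 1's expected payoff is (3/8)·(-8) + (3/8)·(-5) + (1/4)·8 = -23/8.
If Player 2 plays C3, Player 1's expected payoff is (3/8)·(-4) + (3/8)·1 + (1/4)·2 = -5/8.
Player 2 minimizes Player 1's payoff; the smallest is -23/8, so the best response is C2.

C2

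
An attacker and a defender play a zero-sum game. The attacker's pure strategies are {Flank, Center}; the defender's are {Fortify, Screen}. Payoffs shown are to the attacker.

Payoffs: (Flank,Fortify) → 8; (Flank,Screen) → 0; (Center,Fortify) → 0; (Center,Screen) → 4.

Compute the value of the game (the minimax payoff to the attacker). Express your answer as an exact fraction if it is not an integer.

8/3

Row minima: Flank → 0, Center → 0; maximin = 0.
Column maxima: Fortify → 8, Screen → 4; minimax = 4.
0 ≠ 4, so there is no saddle point; optimal play is mixed.
Let the attacker play Flank with probability p. Expected payoff against Fortify: 8p + 0(1−p) = 8p; against Screen: 0p + 4(1−p) = −4p + 4.
Setting these equal: 8p = −4p + 4 ⇒ 12p = 4 ⇒ p = 1/3, and the value is (8)·(1/3) = 8/3.
For the defender: with q = P(Fortify), equating Flank's and Center's payoffs gives 8q = −4q + 4 ⇒ q = 1/3.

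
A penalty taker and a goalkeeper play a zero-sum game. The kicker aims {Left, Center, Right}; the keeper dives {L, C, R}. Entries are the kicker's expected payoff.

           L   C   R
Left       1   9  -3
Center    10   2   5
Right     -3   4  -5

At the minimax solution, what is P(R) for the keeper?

7/15

Row minima: Left → -3, Center → 2, Right → -5; maximin = 2.
Column maxima: L → 10, C → 9, R → 5; minimax = 5.
2 ≠ 5, so there is no saddle point; optimal play is mixed.
Right is strictly dominated by Left, so the kicker never plays it.
L is strictly dominated by R (it gives the kicker strictly more in every row), so the keeper never plays it.
On the remaining 2×2 (Left, Center vs C, R):
Let the kicker play Left with probability p. Expected payoff against C: 9p + 2(1−p) = 7p + 2; against R: (-3)p + 5(1−p) = −8p + 5.
Setting these equal: 7p + 2 = −8p + 5 ⇒ 15p = 3 ⇒ p = 1/5, and the value is (7)·(1/5) + 2 = 17/5.
For the keeper: with q = P(C), equating Left's and Center's payoffs gives 12q − 3 = −3q + 5 ⇒ q = 8/15.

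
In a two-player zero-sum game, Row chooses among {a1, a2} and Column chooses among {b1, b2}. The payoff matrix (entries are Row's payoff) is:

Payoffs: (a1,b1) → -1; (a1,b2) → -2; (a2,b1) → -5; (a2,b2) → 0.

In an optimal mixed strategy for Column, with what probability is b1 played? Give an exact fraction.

1/3

Row minima: a1 → -2, a2 → -5; maximin = -2.
Column maxima: b1 → -1, b2 → 0; minimax = -1.
-2 ≠ -1, so there is no saddle point; optimal play is mixed.
Let Row play a1 with probability p. Expected payoff against b1: (-1)p + (-5)(1−p) = 4p − 5; against b2: (-2)p + 0(1−p) = −2p.
Setting these equal: 4p − 5 = −2p ⇒ 6p = 5 ⇒ p = 5/6, and the value is (4)·(5/6) − 5 = -5/3.
For Column: with q = P(b1), equating a1's and a2's payoffs gives q − 2 = −5q ⇒ q = 1/3.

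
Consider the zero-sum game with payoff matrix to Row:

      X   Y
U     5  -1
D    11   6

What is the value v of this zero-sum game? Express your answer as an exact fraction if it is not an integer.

Row minima: U → -1, D → 6; maximin = 6.
Column maxima: X → 11, Y → 6; minimax = 6.
Since maximin = minimax = 6, there is a saddle point and the value is 6.

6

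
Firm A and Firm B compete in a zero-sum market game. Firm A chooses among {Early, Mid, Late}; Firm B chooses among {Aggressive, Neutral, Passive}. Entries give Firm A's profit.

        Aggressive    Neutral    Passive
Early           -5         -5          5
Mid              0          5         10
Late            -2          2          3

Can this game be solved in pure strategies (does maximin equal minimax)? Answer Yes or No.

Yes

Row minima: Early → -5, Mid → 0, Late → -2; maximin = 0.
Column maxima: Aggressive → 0, Neutral → 5, Passive → 10; minimax = 0.
maximin = minimax = 0, so a saddle point exists.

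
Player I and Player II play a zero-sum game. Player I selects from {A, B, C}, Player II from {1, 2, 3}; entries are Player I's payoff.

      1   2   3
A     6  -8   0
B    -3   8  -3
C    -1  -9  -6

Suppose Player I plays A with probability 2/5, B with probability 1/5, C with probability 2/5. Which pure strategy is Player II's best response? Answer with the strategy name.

If Player II plays 1, Player I's expected payoff is (2/5)·6 + (1/5)·(-3) + (2/5)·(-1) = 7/5.
If Player II plays 2, Player I's expected payoff is (2/5)·(-8) + (1/5)·8 + (2/5)·(-9) = -26/5.
If Player II plays 3, Player I's expected payoff is (2/5)·0 + (1/5)·(-3) + (2/5)·(-6) = -3.
Player II minimizes Player I's payoff; the smallest is -26/5, so the best response is 2.

2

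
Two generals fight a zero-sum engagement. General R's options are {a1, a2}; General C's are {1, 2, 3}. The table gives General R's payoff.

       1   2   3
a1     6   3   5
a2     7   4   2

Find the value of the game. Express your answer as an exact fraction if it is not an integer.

Row minima: a1 → 3, a2 → 2; maximin = 3.
Column maxima: 1 → 7, 2 → 4, 3 → 5; minimax = 4.
3 ≠ 4, so there is no saddle point; optimal play is mixed.
1 is strictly dominated by 2 (it gives General R strictly more in every row), so General C never plays it.
On the remaining 2×2 (a1, a2 vs 2, 3):
Let General R play a1 with probability p. Expected payoff against 2: 3p + 4(1−p) = −p + 4; against 3: 5p + 2(1−p) = 3p + 2.
Setting these equal: −p + 4 = 3p + 2 ⇒ −4p = -2 ⇒ p = 1/2, and the value is (-1)·(1/2) + 4 = 7/2.
For General C: with q = P(2), equating a1's and a2's payoffs gives −2q + 5 = 2q + 2 ⇒ q = 3/4.

7/2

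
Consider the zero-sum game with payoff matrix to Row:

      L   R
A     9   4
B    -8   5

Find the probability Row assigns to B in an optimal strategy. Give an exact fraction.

Row minima: A → 4, B → -8; maximin = 4.
Column maxima: L → 9, R → 5; minimax = 5.
4 ≠ 5, so there is no saddle point; optimal play is mixed.
Let Row play A with probability p. Expected payoff against L: 9p + (-8)(1−p) = 17p − 8; against R: 4p + 5(1−p) = −p + 5.
Setting these equal: 17p − 8 = −p + 5 ⇒ 18p = 13 ⇒ p = 13/18, and the value is (17)·(13/18) − 8 = 77/18.
For Column: with q = P(L), equating A's and B's payoffs gives 5q + 4 = −13q + 5 ⇒ q = 1/18.

5/18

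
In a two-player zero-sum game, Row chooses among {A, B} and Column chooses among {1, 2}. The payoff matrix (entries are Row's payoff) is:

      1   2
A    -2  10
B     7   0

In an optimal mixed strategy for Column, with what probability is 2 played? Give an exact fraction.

9/19

Row minima: A → -2, B → 0; maximin = 0.
Column maxima: 1 → 7, 2 → 10; minimax = 7.
0 ≠ 7, so there is no saddle point; optimal play is mixed.
Let Row play A with probability p. Expected payoff against 1: (-2)p + 7(1−p) = −9p + 7; against 2: 10p + 0(1−p) = 10p.
Setting these equal: −9p + 7 = 10p ⇒ −19p = -7 ⇒ p = 7/19, and the value is (-9)·(7/19) + 7 = 70/19.
For Column: with q = P(1), equating A's and B's payoffs gives −12q + 10 = 7q ⇒ q = 10/19.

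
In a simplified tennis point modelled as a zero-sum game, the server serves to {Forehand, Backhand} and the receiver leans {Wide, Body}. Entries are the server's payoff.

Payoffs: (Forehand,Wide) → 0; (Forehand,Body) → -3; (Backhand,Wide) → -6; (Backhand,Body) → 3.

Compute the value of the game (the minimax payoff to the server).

Row minima: Forehand → -3, Backhand → -6; maximin = -3.
Column maxima: Wide → 0, Body → 3; minimax = 0.
-3 ≠ 0, so there is no saddle point; optimal play is mixed.
Let the server play Forehand with probability p. Expected payoff against Wide: 0p + (-6)(1−p) = 6p − 6; against Body: (-3)p + 3(1−p) = −6p + 3.
Setting these equal: 6p − 6 = −6p + 3 ⇒ 12p = 9 ⇒ p = 3/4, and the value is (6)·(3/4) − 6 = -3/2.
For the receiver: with q = P(Wide), equating Forehand's and Backhand's payoffs gives 3q − 3 = −9q + 3 ⇒ q = 1/2.

-3/2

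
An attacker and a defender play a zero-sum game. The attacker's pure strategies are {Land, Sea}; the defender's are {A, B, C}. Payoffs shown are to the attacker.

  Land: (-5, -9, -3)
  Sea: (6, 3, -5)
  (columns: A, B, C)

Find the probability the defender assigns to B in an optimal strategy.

Row minima: Land → -9, Sea → -5; maximin = -5.
Column maxima: A → 6, B → 3, C → -3; minimax = -3.
-5 ≠ -3, so there is no saddle point; optimal play is mixed.
A is strictly dominated by B (it gives the attacker strictly more in every row), so the defender never plays it.
On the remaining 2×2 (Land, Sea vs B, C):
Let the attacker play Land with probability p. Expected payoff against B: (-9)p + 3(1−p) = −12p + 3; against C: (-3)p + (-5)(1−p) = 2p − 5.
Setting these equal: −12p + 3 = 2p − 5 ⇒ −14p = -8 ⇒ p = 4/7, and the value is (-12)·(4/7) + 3 = -27/7.
For the defender: with q = P(B), equating Land's and Sea's payoffs gives −6q − 3 = 8q − 5 ⇒ q = 1/7.

1/7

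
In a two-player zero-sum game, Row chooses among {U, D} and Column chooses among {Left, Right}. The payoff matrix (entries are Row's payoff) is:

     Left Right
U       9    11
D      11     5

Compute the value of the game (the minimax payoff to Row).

19/2

Row minima: U → 9, D → 5; maximin = 9.
Column maxima: Left → 11, Right → 11; minimax = 11.
9 ≠ 11, so there is no saddle point; optimal play is mixed.
Let Row play U with probability p. Expected payoff against Left: 9p + 11(1−p) = −2p + 11; against Right: 11p + 5(1−p) = 6p + 5.
Setting these equal: −2p + 11 = 6p + 5 ⇒ −8p = -6 ⇒ p = 3/4, and the value is (-2)·(3/4) + 11 = 19/2.
For Column: with q = P(Left), equating U's and D's payoffs gives −2q + 11 = 6q + 5 ⇒ q = 3/4.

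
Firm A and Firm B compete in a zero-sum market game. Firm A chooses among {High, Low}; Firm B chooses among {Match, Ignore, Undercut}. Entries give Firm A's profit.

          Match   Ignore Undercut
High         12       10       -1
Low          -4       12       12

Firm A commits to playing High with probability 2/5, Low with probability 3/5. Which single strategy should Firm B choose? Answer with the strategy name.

Match

If Firm B plays Match, Firm A's expected payoff is (2/5)·12 + (3/5)·(-4) = 12/5.
If Firm B plays Ignore, Firm A's expected payoff is (2/5)·10 + (3/5)·12 = 56/5.
If Firm B plays Undercut, Firm A's expected payoff is (2/5)·(-1) + (3/5)·12 = 34/5.
Firm B minimizes Firm A's payoff; the smallest is 12/5, so the best response is Match.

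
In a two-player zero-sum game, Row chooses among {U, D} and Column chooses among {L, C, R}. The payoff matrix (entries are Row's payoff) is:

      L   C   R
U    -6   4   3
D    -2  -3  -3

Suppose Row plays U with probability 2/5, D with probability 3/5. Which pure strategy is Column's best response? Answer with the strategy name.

If Column plays L, Row's expected payoff is (2/5)·(-6) + (3/5)·(-2) = -18/5.
If Column plays C, Row's expected payoff is (2/5)·4 + (3/5)·(-3) = -1/5.
If Column plays R, Row's expected payoff is (2/5)·3 + (3/5)·(-3) = -3/5.
Column minimizes Row's payoff; the smallest is -18/5, so the best response is L.

L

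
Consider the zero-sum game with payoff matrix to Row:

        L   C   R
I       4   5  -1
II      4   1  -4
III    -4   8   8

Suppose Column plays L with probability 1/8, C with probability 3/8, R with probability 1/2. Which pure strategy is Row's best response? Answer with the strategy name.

III

Expected payoff of I: (1/8)·4 + (3/8)·5 + (1/2)·(-1) = 15/8.
Expected payoff of II: (1/8)·4 + (3/8)·1 + (1/2)·(-4) = -9/8.
Expected payoff of III: (1/8)·(-4) + (3/8)·8 + (1/2)·8 = 13/2.
The largest is 13/2, so Row's best response is III.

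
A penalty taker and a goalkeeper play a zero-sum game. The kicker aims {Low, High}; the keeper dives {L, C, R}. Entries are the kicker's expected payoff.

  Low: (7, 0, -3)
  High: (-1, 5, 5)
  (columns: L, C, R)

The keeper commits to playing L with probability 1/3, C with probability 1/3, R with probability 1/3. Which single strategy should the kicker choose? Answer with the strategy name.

High

Expected payoff of Low: (1/3)·7 + (1/3)·0 + (1/3)·(-3) = 4/3.
Expected payoff of High: (1/3)·(-1) + (1/3)·5 + (1/3)·5 = 3.
The largest is 3, so the kicker's best response is High.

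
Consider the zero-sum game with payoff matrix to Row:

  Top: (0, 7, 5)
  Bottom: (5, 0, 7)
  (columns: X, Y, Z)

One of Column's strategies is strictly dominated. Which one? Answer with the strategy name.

X holds Row's payoff strictly below Z in every row: 0 < 5, 5 < 7.
So Z is strictly dominated for Column.

Z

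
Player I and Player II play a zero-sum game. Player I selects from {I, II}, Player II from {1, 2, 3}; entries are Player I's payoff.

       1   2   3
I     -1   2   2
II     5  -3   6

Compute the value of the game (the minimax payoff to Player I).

7/11

Row minima: I → -1, II → -3; maximin = -1.
Column maxima: 1 → 5, 2 → 2, 3 → 6; minimax = 2.
-1 ≠ 2, so there is no saddle point; optimal play is mixed.
3 is strictly dominated by 1 (it gives Player I strictly more in every row), so Player II never plays it.
On the remaining 2×2 (I, II vs 1, 2):
Let Player I play I with probability p. Expected payoff against 1: (-1)p + 5(1−p) = −6p + 5; against 2: 2p + (-3)(1−p) = 5p − 3.
Setting these equal: −6p + 5 = 5p − 3 ⇒ −11p = -8 ⇒ p = 8/11, and the value is (-6)·(8/11) + 5 = 7/11.
For Player II: with q = P(1), equating I's and II's payoffs gives −3q + 2 = 8q − 3 ⇒ q = 5/11.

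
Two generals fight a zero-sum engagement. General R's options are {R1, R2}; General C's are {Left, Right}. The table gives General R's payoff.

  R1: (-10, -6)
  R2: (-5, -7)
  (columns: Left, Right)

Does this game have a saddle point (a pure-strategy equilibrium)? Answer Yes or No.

Row minima: R1 → -10, R2 → -7; maximin = -7.
Column maxima: Left → -5, Right → -6; minimax = -6.
-7 ≠ -6, so no pure-strategy equilibrium exists.

No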